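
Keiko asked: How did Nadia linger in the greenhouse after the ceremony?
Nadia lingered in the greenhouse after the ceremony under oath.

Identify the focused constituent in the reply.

The wh-word "how" asks about the manner.
In the answer, "Nadia", "in the greenhouse" and "after the ceremony" are given — repeated from the question.
The constituent filling the manner gap is "under oath"; that is the focus and would carry nuclear stress.

under oath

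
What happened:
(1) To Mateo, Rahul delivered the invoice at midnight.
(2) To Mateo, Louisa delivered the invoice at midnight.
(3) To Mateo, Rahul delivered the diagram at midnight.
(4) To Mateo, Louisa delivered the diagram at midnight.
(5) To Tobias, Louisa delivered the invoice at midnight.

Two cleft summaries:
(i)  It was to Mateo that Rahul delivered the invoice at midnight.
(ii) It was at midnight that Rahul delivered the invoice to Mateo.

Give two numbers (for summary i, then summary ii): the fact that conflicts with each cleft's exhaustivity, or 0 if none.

0, 0

(i): focus "Mateo". No fact shares Rahul as agent and the invoice as thing and at midnight as setting with a different recipient. 0.
(ii): focus "at midnight". No fact shares Rahul as agent and the invoice as thing and Mateo as recipient with a different setting. 0.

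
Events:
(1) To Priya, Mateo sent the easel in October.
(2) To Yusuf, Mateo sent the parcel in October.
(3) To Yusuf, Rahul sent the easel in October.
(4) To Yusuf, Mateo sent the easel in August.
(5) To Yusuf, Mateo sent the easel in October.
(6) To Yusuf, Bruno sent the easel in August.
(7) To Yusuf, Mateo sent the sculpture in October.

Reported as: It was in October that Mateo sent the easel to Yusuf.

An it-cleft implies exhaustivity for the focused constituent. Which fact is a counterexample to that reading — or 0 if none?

4

Focus of the cleft: "in October" (the setting). Presupposed background: Mateo as agent and the easel as thing and Yusuf as recipient.
Exhaustivity: in October is the only setting satisfying that background.
But fact (4) also has Mateo as agent and the easel as thing and Yusuf as recipient, with setting = in August — so the exhaustive reading fails.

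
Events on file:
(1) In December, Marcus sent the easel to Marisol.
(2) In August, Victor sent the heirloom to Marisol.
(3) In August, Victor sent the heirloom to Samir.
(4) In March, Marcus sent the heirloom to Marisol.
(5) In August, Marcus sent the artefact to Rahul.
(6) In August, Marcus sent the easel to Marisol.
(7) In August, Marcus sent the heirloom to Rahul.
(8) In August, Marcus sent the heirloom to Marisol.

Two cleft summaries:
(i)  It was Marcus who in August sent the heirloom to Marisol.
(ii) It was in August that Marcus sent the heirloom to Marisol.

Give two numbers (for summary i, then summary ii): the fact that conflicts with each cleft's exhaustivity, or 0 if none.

(i): focus "Marcus". Looking for the heirloom as thing and Marisol as recipient and in August as setting with some other agent — fact (2) has Victor there. Refuted.
(ii): focus "in August". Looking for Marcus as agent and the heirloom as thing and Marisol as recipient with some other setting — fact (4) has in March there. Refuted.

2, 4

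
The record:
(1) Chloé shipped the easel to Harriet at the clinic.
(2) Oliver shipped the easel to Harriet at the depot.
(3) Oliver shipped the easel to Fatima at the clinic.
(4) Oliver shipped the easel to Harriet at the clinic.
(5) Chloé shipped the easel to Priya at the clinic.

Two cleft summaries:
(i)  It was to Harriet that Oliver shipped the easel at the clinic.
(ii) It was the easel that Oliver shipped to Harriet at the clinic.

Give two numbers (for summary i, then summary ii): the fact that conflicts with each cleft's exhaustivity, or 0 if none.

3, 0

(i): focus "Harriet". Looking for same agent, thing, setting (Oliver / the easel / at the clinic) with some other recipient — fact (3) has Fatima there. Refuted.
(ii): focus "the easel". No fact shares same agent, recipient, setting (Oliver / Harriet / at the clinic) with a different thing. 0.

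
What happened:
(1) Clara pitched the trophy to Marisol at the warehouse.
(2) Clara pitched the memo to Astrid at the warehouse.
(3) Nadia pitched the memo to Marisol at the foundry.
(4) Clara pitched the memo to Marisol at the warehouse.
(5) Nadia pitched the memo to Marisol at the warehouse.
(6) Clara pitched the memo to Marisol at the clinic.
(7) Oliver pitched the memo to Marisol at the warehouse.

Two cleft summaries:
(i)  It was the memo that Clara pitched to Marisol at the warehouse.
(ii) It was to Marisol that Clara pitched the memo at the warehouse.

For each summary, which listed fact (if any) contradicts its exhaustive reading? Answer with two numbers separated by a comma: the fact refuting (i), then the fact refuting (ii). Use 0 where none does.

1, 2

Summary (i) focuses "the memo" (the thing); background agent = Clara, recipient = Marisol, setting = at the warehouse. Fact (1) matches that background with thing = the trophy — refutes (i).
Summary (ii) focuses "Marisol" (the recipient); background agent = Clara, thing = the memo, setting = at the warehouse. Fact (2) matches that background with recipient = Astrid — refutes (ii).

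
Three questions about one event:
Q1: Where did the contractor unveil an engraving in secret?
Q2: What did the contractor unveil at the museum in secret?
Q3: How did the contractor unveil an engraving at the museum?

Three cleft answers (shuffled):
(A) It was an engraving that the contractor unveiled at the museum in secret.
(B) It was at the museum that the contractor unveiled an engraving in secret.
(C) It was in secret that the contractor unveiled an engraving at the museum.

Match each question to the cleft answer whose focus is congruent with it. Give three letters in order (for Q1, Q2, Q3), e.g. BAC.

Q1 asks about the location; cleft (B) focuses "at the museum", which is the location — so Q1 → B.
Q2 asks about the direct object; cleft (A) focuses "an engraving", which is the direct object — so Q2 → A.
Q3 asks about the manner; cleft (C) focuses "in secret", which is the manner — so Q3 → C.
Mapping: Q1→B, Q2→A, Q3→C.

BAC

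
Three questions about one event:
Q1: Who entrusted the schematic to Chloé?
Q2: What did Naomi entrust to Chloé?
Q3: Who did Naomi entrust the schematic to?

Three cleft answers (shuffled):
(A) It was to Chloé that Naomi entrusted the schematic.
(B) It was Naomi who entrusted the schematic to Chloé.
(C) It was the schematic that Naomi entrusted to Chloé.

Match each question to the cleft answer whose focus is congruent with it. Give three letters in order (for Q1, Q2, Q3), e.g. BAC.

Q1 asks about the subject (agent); cleft (B) focuses "Naomi", which is the subject (agent) — so Q1 → B.
Q2 asks about the direct object; cleft (C) focuses "the schematic", which is the direct object — so Q2 → C.
Q3 asks about the recipient; cleft (A) focuses "to Chloé", which is the recipient — so Q3 → A.
Mapping: Q1→B, Q2→C, Q3→A.

BCA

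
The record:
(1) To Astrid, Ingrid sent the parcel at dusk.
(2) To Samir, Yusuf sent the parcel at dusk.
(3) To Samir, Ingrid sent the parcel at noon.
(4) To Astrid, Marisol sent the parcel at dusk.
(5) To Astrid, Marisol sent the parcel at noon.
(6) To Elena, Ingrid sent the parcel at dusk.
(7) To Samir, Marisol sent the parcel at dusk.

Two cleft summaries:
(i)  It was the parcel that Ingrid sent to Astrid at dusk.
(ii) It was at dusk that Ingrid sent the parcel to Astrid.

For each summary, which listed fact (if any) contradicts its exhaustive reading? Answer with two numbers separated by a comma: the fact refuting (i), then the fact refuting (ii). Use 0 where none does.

Summary (i) focuses "the parcel" (the thing); background agent = Ingrid, recipient = Astrid, setting = at dusk. No fact matches that background with a different thing, so 0.
Summary (ii) focuses "at dusk" (the setting); background agent = Ingrid, thing = the parcel, recipient = Astrid. No fact matches that background with a different setting, so 0.

0, 0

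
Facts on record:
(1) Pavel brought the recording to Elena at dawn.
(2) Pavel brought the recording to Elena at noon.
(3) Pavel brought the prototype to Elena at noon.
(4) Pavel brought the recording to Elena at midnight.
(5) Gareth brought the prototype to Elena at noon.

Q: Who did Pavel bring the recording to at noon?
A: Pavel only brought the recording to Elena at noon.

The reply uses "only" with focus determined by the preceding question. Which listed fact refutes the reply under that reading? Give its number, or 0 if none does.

0

The question "Who did ... to ...?" targets the recipient, so in the reply the focus falls on "Elena".
"Only" then excludes alternative recipients while the background — Pavel as agent and the recording as thing and at noon as setting — is held fixed.
No fact keeps Pavel as agent and the recording as thing and at noon as setting while changing the recipient; every other fact differs on something backgrounded. The reply stands.
(Fact (3) would refute a reading with focus on the thing — but that is not what the question asks.)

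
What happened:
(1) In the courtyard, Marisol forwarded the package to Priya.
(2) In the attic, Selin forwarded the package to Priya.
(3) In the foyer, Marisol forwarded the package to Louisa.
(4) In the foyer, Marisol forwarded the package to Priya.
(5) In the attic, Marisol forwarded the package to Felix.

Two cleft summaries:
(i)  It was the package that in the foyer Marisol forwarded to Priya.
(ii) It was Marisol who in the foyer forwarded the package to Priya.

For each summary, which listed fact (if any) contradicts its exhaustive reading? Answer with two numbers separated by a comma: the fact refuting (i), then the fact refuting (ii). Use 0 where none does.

(i): focus "the package". No fact shares same agent, recipient, setting (Marisol / Priya / in the foyer) with a different thing. 0.
(ii): focus "Marisol". No fact shares same thing, recipient, setting (the package / Priya / in the foyer) with a different agent. 0.

0, 0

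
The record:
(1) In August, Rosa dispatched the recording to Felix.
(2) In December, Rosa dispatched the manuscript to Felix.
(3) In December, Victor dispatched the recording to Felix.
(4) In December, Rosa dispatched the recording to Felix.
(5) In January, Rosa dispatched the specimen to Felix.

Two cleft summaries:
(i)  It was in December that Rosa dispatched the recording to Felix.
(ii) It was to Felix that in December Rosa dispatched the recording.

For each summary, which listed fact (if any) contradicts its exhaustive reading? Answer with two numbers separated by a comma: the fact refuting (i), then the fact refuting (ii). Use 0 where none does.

1, 0

Summary (i) focuses "in December" (the setting); background same agent, thing, recipient (Rosa / the recording / Felix). Fact (1) matches that background with setting = in August — refutes (i).
Summary (ii) focuses "Felix" (the recipient); background same agent, thing, setting (Rosa / the recording / in December). No fact matches that background with a different recipient, so 0.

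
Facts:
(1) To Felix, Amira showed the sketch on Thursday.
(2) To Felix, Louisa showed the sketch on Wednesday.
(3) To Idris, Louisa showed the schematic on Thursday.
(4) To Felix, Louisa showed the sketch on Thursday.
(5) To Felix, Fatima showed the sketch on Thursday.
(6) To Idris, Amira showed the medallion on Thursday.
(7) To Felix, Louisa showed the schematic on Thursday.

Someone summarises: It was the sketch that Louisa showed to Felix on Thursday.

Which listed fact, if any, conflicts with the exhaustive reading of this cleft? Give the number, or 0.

Focus of the cleft: "the sketch" (the thing). Presupposed background: Louisa as agent and Felix as recipient and on Thursday as setting.
Exhaustivity: the sketch is the only thing satisfying that background.
Fact (7) shares the background but with thing = the schematic; exhaustivity is violated.

7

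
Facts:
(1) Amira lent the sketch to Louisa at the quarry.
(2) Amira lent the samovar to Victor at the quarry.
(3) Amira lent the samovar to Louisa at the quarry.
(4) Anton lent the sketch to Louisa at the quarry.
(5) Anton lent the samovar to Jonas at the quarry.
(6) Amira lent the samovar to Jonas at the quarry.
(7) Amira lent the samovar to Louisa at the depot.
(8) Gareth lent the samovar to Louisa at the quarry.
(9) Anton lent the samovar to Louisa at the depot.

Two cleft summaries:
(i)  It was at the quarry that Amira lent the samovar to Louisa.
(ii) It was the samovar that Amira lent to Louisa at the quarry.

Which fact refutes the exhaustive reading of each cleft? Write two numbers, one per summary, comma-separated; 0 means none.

7, 1

(i): focus "at the quarry". Looking for Amira as agent and the samovar as thing and Louisa as recipient with some other setting — fact (7) has at the depot there. Refuted.
(ii): focus "the samovar". Looking for Amira as agent and Louisa as recipient and at the quarry as setting with some other thing — fact (1) has the sketch there. Refuted.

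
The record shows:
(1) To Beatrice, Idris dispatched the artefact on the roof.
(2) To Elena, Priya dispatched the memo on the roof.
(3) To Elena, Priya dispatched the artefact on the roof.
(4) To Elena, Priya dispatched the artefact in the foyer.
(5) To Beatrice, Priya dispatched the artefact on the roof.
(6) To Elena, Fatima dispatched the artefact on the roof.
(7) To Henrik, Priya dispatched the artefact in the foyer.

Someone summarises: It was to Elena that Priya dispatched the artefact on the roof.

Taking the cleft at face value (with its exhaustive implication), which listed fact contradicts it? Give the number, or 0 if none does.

The cleft puts "Elena" in focus and presupposes the open proposition with same agent, thing, setting (Priya / the artefact / on the roof).
The exhaustive reading says no other recipient fits that background.
But fact (5) also has same agent, thing, setting (Priya / the artefact / on the roof), with recipient = Beatrice — so the exhaustive reading fails.

5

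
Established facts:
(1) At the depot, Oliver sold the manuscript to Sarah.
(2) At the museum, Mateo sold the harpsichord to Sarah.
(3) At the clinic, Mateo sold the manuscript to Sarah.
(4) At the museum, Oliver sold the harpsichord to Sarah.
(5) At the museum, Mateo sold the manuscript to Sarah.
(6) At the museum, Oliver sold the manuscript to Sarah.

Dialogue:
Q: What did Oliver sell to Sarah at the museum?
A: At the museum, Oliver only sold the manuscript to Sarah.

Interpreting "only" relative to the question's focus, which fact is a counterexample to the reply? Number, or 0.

4

Answering "What did ...?" puts focus on the thing — here, "the manuscript".
So "only" ranges over things; the rest (agent = Oliver, recipient = Sarah, setting = at the museum) is presupposed.
Fact (4) keeps agent = Oliver, recipient = Sarah, setting = at the museum but has thing = the harpsichord; that refutes the reply.
(Fact (1) would refute a reading with focus on the setting — but that is not what the question asks.)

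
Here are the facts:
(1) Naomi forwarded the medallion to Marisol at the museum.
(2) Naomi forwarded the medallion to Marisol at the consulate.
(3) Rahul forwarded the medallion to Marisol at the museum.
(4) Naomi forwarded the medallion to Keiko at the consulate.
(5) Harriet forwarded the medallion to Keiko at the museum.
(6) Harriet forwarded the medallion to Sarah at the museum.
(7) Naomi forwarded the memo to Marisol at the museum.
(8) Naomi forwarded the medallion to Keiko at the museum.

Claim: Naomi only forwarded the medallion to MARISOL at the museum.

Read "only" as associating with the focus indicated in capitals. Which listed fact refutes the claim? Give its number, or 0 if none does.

Focus (in capitals) is "Marisol" — the recipient. "Only" excludes alternative recipients while holding fixed Naomi as agent and the medallion as thing and at the museum as setting.
Fact (8) shares the background but differs in recipient (Keiko) — a counterexample.

8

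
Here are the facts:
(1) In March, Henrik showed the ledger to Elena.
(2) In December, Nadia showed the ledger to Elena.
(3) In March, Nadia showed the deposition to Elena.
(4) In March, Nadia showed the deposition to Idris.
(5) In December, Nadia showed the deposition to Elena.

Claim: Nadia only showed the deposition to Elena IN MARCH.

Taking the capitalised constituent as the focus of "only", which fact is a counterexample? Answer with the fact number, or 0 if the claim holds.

5

The capitals mark "in March" as focus. So "only" rules out other settings, with the rest (Nadia as agent and the deposition as thing and Elena as recipient) as background.
Fact (5) matches on Nadia as agent and the deposition as thing and Elena as recipient, but has setting = in December instead. That refutes the claim.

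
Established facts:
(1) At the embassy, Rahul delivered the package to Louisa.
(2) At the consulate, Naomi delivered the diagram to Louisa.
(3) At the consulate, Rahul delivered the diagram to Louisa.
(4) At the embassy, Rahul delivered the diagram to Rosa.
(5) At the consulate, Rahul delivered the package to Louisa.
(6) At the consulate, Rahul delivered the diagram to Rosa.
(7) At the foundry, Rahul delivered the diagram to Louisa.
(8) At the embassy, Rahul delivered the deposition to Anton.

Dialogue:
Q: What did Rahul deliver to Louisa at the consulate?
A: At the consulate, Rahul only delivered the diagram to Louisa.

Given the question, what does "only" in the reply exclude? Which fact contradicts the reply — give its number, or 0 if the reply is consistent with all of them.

Answering "What did ...?" puts focus on the thing — here, "the diagram".
So "only" ranges over things; the rest (Rahul as agent and Louisa as recipient and at the consulate as setting) is presupposed.
Fact (5) keeps Rahul as agent and Louisa as recipient and at the consulate as setting but has thing = the package; that refutes the reply.
(Fact (6) would refute a reading with focus on the recipient — but that is not what the question asks.)

5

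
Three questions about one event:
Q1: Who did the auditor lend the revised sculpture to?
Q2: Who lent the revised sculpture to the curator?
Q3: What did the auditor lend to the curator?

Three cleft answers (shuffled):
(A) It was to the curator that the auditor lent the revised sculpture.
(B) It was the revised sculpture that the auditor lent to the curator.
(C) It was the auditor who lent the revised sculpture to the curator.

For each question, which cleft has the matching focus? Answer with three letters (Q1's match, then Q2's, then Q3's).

ACB

Q1 asks about the recipient; cleft (A) focuses "to the curator", which is the recipient — so Q1 → A.
Q2 asks about the subject (agent); cleft (C) focuses "the auditor", which is the subject (agent) — so Q2 → C.
Q3 asks about the direct object; cleft (B) focuses "the revised sculpture", which is the direct object — so Q3 → B.
Mapping: Q1→A, Q2→C, Q3→B.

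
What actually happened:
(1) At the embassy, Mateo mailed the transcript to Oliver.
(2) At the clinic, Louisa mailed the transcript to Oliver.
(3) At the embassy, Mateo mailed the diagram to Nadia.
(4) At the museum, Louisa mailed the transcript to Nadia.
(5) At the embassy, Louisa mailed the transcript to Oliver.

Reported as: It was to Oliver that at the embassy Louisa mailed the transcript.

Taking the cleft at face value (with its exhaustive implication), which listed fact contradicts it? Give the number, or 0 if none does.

Focus of the cleft: "Oliver" (the recipient). Presupposed background: same agent, thing, setting (Louisa / the transcript / at the embassy).
The exhaustive reading says no other recipient fits that background.
Every other fact differs from the presupposition on some backgrounded slot, so none challenges the exhaustivity.

0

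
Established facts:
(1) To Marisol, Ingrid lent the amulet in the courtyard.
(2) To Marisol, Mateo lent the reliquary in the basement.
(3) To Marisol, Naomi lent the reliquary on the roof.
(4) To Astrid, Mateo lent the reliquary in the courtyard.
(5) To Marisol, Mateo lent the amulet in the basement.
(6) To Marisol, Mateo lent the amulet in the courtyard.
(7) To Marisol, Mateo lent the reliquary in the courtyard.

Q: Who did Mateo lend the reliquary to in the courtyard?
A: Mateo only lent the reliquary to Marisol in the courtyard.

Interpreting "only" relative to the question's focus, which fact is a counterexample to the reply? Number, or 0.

The question "Who did ... to ...?" targets the recipient, so in the reply the focus falls on "Marisol".
So "only" ranges over recipients; the rest (same agent, thing, setting (Mateo / the reliquary / in the courtyard)) is presupposed.
Fact (4) shares the background with a different recipient (Astrid) — counterexample.
(Fact (2) would refute a reading with focus on the setting — but that is not what the question asks.)

4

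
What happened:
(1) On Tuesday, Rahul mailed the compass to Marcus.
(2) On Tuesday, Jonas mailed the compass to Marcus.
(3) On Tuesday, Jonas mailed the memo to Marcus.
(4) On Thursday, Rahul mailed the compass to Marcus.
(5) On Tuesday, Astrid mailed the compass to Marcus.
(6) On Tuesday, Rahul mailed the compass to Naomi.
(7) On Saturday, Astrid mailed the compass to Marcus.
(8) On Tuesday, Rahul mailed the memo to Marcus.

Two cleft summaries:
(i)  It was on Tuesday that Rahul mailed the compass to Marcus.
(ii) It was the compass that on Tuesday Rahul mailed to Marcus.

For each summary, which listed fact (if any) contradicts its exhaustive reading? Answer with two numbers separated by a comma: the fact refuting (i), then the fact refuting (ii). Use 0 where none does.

(i): focus "on Tuesday". Looking for agent = Rahul, thing = the compass, recipient = Marcus with some other setting — fact (4) has on Thursday there. Refuted.
(ii): focus "the compass". Looking for agent = Rahul, recipient = Marcus, setting = on Tuesday with some other thing — fact (8) has the memo there. Refuted.

4, 8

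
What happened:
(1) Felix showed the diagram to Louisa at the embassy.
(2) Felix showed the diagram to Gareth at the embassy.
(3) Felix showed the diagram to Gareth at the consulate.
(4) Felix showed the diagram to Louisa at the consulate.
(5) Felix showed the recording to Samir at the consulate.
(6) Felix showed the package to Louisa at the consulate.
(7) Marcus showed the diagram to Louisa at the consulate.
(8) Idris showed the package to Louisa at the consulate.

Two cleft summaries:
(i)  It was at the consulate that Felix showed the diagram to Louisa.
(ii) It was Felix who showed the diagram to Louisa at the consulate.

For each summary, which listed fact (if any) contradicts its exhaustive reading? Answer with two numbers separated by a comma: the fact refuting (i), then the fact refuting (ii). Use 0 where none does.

(i): focus "at the consulate". Looking for agent = Felix, thing = the diagram, recipient = Louisa with some other setting — fact (1) has at the embassy there. Refuted.
(ii): focus "Felix". Looking for thing = the diagram, recipient = Louisa, setting = at the consulate with some other agent — fact (7) has Marcus there. Refuted.

1, 7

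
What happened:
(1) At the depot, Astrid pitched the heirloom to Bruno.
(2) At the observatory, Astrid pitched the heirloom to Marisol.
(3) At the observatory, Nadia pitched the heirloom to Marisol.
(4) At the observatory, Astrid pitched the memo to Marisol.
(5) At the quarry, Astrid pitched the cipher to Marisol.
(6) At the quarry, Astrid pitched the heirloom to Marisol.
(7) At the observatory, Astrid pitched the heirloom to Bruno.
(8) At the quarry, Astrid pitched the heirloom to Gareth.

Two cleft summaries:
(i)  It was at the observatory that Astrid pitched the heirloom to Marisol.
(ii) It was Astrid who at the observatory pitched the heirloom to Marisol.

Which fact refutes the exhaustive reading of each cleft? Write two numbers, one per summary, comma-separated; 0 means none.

(i): focus "at the observatory". Looking for agent = Astrid, thing = the heirloom, recipient = Marisol with some other setting — fact (6) has at the quarry there. Refuted.
(ii): focus "Astrid". Looking for thing = the heirloom, recipient = Marisol, setting = at the observatory with some other agent — fact (3) has Nadia there. Refuted.

6, 3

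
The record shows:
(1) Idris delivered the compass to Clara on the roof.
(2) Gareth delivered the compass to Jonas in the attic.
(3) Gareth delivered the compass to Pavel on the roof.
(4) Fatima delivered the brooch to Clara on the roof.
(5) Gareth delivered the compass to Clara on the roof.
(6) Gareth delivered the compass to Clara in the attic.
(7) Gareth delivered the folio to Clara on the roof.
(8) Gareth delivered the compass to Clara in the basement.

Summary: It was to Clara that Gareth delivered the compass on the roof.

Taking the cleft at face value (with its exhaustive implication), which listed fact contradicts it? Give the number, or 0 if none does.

Focus of the cleft: "Clara" (the recipient). Presupposed background: Gareth as agent and the compass as thing and on the roof as setting.
The exhaustive reading says no other recipient fits that background.
Fact (3) shares the background but with recipient = Pavel; exhaustivity is violated.

3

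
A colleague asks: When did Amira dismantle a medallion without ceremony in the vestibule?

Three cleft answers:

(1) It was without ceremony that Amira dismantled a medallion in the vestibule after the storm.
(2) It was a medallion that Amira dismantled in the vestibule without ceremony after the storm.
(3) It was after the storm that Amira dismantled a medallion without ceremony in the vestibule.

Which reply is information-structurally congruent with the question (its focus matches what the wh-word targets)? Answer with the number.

The question word "when" targets the time.
Option (1) clefts "without ceremony" — the manner, not what was asked.
Option (2) clefts "a medallion" — the direct object, not what was asked.
Option (3) clefts "after the storm" — that matches what the question asks about.
So the congruent reply is (3).

3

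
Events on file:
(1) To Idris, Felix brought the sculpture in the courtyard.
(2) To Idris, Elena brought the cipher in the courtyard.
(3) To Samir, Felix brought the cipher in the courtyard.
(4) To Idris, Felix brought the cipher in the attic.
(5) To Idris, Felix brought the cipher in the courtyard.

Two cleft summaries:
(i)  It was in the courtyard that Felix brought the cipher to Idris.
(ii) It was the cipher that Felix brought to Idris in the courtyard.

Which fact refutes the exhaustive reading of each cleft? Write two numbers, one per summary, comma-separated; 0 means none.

4, 1

Summary (i) focuses "in the courtyard" (the setting); background same agent, thing, recipient (Felix / the cipher / Idris). Fact (4) matches that background with setting = in the attic — refutes (i).
Summary (ii) focuses "the cipher" (the thing); background same agent, recipient, setting (Felix / Idris / in the courtyard). Fact (1) matches that background with thing = the sculpture — refutes (ii).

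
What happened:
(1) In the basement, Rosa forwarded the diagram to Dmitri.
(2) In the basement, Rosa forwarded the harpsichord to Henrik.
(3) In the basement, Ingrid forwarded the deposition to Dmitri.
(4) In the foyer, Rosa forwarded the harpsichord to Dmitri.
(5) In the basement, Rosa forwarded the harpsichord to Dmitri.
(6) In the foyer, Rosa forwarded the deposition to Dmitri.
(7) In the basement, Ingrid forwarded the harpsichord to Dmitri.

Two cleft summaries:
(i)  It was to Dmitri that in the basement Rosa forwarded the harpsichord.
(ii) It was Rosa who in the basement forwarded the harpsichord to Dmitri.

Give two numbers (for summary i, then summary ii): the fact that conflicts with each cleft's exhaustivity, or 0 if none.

2, 7

(i): focus "Dmitri". Looking for agent = Rosa, thing = the harpsichord, setting = in the basement with some other recipient — fact (2) has Henrik there. Refuted.
(ii): focus "Rosa". Looking for thing = the harpsichord, recipient = Dmitri, setting = in the basement with some other agent — fact (7) has Ingrid there. Refuted.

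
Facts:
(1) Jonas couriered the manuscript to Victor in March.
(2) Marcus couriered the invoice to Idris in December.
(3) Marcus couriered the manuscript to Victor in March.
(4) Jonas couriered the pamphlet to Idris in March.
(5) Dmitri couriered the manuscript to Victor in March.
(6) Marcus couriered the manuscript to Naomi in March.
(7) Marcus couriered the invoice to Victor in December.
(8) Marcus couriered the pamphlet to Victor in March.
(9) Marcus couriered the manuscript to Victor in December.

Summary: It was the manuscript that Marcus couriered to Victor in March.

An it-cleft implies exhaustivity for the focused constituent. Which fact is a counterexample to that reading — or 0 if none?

8

Focus of the cleft: "the manuscript" (the thing). Presupposed background: agent = Marcus, recipient = Victor, setting = in March.
The exhaustive reading says no other thing fits that background.
But fact (8) also has agent = Marcus, recipient = Victor, setting = in March, with thing = the pamphlet — so the exhaustive reading fails.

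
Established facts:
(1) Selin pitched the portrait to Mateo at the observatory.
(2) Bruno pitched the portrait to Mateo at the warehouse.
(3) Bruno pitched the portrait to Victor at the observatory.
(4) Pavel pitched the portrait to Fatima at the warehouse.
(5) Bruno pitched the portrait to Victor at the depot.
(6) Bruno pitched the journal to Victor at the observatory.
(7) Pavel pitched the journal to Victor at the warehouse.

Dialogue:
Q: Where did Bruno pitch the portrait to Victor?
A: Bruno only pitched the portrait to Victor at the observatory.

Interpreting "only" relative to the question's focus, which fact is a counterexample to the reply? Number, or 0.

Answering "Where did ...?" puts focus on the setting — here, "at the observatory".
So "only" ranges over settings; the rest (Bruno as agent and the portrait as thing and Victor as recipient) is presupposed.
Fact (5) keeps Bruno as agent and the portrait as thing and Victor as recipient but has setting = at the depot; that refutes the reply.
(Fact (6) would refute a reading with focus on the thing — but that is not what the question asks.)

5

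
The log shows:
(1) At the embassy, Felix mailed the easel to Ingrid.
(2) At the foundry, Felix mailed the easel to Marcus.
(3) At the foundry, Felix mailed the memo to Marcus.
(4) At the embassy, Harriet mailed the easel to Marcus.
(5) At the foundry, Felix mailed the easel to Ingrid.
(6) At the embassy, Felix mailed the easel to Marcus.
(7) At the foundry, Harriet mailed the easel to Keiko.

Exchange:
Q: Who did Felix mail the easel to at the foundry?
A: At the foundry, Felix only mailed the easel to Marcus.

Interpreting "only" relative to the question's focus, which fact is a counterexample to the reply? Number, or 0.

5

The question "Who did ... to ...?" targets the recipient, so in the reply the focus falls on "Marcus".
"Only" then excludes alternative recipients while the background — same agent, thing, setting (Felix / the easel / at the foundry) — is held fixed.
Fact (5) keeps same agent, thing, setting (Felix / the easel / at the foundry) but has recipient = Ingrid; that refutes the reply.
(Fact (6) would refute a reading with focus on the setting — but that is not what the question asks.)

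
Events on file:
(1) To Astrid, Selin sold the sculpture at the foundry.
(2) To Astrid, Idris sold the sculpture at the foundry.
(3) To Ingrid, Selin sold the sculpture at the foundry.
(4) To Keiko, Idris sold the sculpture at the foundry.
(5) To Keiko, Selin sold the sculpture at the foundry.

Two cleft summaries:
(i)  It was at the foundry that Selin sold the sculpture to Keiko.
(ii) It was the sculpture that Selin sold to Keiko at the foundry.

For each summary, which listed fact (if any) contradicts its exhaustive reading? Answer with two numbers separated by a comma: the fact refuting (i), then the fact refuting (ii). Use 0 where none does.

(i): focus "at the foundry". No fact shares agent = Selin, thing = the sculpture, recipient = Keiko with a different setting. 0.
(ii): focus "the sculpture". No fact shares agent = Selin, recipient = Keiko, setting = at the foundry with a different thing. 0.

0, 0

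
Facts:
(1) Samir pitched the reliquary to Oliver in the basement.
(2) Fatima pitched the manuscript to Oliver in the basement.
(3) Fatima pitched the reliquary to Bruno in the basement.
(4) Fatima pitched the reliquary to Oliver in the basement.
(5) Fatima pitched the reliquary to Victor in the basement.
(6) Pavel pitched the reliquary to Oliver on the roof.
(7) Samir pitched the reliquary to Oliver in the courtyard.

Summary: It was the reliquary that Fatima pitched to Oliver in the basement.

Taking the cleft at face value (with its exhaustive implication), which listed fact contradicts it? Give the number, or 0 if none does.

The cleft puts "the reliquary" in focus and presupposes the open proposition with same agent, recipient, setting (Fatima / Oliver / in the basement).
The exhaustive reading says no other thing fits that background.
Fact (2) shares the background but with thing = the manuscript; exhaustivity is violated.

2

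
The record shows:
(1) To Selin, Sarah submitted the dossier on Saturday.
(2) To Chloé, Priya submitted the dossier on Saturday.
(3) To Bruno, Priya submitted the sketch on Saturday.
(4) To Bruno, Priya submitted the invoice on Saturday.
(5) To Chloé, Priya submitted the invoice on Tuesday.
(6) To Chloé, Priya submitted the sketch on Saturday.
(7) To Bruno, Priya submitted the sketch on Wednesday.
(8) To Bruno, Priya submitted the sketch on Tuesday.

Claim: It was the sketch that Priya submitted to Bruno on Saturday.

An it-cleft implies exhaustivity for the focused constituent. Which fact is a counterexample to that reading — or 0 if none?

Focus of the cleft: "the sketch" (the thing). Presupposed background: Priya as agent and Bruno as recipient and on Saturday as setting.
The exhaustive reading says no other thing fits that background.
Fact (4) shares the background but with thing = the invoice; exhaustivity is violated.

4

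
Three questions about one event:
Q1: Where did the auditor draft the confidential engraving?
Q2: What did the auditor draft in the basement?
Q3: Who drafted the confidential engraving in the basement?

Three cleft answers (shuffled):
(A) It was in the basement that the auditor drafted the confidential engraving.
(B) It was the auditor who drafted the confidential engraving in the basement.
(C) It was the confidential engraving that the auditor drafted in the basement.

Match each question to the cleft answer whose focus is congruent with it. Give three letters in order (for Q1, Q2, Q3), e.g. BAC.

Q1 asks about the location; cleft (A) focuses "in the basement", which is the location — so Q1 → A.
Q2 asks about the direct object; cleft (C) focuses "the confidential engraving", which is the direct object — so Q2 → C.
Q3 asks about the subject (agent); cleft (B) focuses "the auditor", which is the subject (agent) — so Q3 → B.
Mapping: Q1→A, Q2→C, Q3→B.

ACB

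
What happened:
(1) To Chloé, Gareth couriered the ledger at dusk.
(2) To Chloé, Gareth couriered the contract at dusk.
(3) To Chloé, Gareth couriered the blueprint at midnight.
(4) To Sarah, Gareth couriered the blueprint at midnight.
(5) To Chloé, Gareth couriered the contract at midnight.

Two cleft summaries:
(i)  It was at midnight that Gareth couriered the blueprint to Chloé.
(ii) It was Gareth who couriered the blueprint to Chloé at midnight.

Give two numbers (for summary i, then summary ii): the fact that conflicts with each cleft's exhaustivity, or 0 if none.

0, 0

Summary (i) focuses "at midnight" (the setting); background same agent, thing, recipient (Gareth / the blueprint / Chloé). No fact matches that background with a different setting, so 0.
Summary (ii) focuses "Gareth" (the agent); background same thing, recipient, setting (the blueprint / Chloé / at midnight). No fact matches that background with a different agent, so 0.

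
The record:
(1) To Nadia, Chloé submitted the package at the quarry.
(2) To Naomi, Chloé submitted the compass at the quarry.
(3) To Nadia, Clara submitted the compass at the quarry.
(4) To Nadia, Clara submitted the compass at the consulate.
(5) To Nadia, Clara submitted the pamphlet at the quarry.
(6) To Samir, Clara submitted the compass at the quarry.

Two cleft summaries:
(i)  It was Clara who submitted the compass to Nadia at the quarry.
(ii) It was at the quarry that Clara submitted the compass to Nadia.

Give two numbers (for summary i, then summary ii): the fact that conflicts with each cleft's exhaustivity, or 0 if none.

Summary (i) focuses "Clara" (the agent); background thing = the compass, recipient = Nadia, setting = at the quarry. No fact matches that background with a different agent, so 0.
Summary (ii) focuses "at the quarry" (the setting); background agent = Clara, thing = the compass, recipient = Nadia. Fact (4) matches that background with setting = at the consulate — refutes (ii).

0, 4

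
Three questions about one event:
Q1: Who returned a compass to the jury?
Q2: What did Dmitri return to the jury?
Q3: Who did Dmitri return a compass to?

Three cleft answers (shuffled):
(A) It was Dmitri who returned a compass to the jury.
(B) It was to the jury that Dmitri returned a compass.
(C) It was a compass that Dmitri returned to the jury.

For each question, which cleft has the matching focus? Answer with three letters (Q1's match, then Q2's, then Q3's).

Q1 asks about the subject (agent); cleft (A) focuses "Dmitri", which is the subject (agent) — so Q1 → A.
Q2 asks about the direct object; cleft (C) focuses "a compass", which is the direct object — so Q2 → C.
Q3 asks about the recipient; cleft (B) focuses "to the jury", which is the recipient — so Q3 → B.
Mapping: Q1→A, Q2→C, Q3→B.

ACB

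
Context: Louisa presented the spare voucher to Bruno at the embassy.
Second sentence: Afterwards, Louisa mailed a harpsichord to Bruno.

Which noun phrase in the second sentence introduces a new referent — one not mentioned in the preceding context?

"Louisa" and "Bruno" in the second sentence are given — already mentioned in the context.
"a harpsichord" has no antecedent in the context; it is discourse-new (the indefinite article also signals a new referent).

a harpsichord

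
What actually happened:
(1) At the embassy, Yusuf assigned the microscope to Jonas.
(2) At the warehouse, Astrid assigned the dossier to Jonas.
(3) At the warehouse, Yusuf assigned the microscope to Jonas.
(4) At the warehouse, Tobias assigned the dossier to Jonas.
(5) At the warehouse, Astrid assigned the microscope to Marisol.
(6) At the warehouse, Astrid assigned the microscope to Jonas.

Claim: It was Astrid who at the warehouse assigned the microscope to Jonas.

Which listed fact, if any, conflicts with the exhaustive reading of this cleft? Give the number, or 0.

3

The cleft puts "Astrid" in focus and presupposes the open proposition with the microscope as thing and Jonas as recipient and at the warehouse as setting.
The exhaustive reading says no other agent fits that background.
Fact (3) shares the background but with agent = Yusuf; exhaustivity is violated.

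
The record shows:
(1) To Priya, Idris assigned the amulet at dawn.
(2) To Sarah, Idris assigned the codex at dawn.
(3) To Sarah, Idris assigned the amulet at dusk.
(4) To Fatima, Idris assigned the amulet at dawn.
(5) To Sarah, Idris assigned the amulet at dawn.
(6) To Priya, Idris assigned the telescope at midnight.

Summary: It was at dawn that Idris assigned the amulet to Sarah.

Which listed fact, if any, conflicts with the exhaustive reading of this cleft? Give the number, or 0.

3

Focus of the cleft: "at dawn" (the setting). Presupposed background: same agent, thing, recipient (Idris / the amulet / Sarah).
Exhaustivity: at dawn is the only setting satisfying that background.
Fact (3) shares the background but with setting = at dusk; exhaustivity is violated.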